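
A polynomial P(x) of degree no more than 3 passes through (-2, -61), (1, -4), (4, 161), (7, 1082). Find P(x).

P(x) = 4x^3 - 6x^2 + x - 3

Write P(x) = ax^3 + bx^2 + cx + d. Substituting each data point gives a linear system:
  -8a + 4b - 2c + d = -61
  a + b + c + d = -4
  64a + 16b + 4c + d = 161
  343a + 49b + 7c + d = 1082
Solving the system yields a = 4, b = -6, c = 1, d = -3.
So P(x) = 4x^3 - 6x^2 + x - 3.
Check: P(7) = 1082. ✓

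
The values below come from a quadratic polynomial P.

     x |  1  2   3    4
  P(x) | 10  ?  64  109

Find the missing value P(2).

On equispaced nodes a degree-2 polynomial has vanishing third forward difference, so
  - P(1) + 3·P(2) - 3·P(3) + P(4) = 0.
Substituting the known values and solving for P(2):
  3·P(2) = 93
  P(2) = 31.

31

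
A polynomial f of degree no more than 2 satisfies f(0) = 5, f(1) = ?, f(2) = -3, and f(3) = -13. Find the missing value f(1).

On equispaced nodes a degree-2 polynomial has vanishing third forward difference, so
  - f(0) + 3·f(1) - 3·f(2) + f(3) = 0.
Substituting the known values and solving for f(1):
  3·f(1) = 9
  f(1) = 3.

3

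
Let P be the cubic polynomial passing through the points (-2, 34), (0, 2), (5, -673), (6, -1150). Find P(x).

P(x) = -5x^3 - 2x^2 + 2

Write P(x) = ax^3 + bx^2 + cx + d. Substituting each data point gives a linear system:
  -8a + 4b - 2c + d = 34
  d = 2
  125a + 25b + 5c + d = -673
  216a + 36b + 6c + d = -1150
Solving the system yields a = -5, b = -2, c = 0, d = 2.
So P(x) = -5x³ - 2x² + 2.
Check: P(-2) = 34. ✓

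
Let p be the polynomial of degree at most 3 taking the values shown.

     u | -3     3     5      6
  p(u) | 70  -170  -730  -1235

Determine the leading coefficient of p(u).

Write p(u) = au^3 + bu^2 + cu + d. Substituting each data point gives a linear system:
  -27a + 9b - 3c + d = 70
  27a + 9b + 3c + d = -170
  125a + 25b + 5c + d = -730
  216a + 36b + 6c + d = -1235
Solving the system yields a = -5, b = -5, c = 5, d = -5.
So p(u) = -5u³ - 5u² + 5u - 5.
The leading coefficient is -5.

-5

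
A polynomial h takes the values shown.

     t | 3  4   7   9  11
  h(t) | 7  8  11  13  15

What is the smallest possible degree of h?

Divided differences on the nodes 3, 4, 7, 9, 11:
  order 0: 7  8  11  13  15
  order 1: 1  1  1  1
  order 2: 0  0  0
  order 3: 0  0
  order 4: 0
The order-1 divided differences are all 1 (nonzero) and every higher order vanishes, so the data lies on a polynomial of degree exactly 1.

1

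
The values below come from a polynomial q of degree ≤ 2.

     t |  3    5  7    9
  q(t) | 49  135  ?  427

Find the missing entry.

261

The 3 known points determine the degree-2 polynomial uniquely.
Write q(t) = at^2 + bt + c. Substituting each data point gives a linear system:
  9a + 3b + c = 49
  25a + 5b + c = 135
  81a + 9b + c = 427
Solving the system yields a = 5, b = 3, c = -5.
So q(t) = 5t² + 3t - 5.
Then q(7) = 261.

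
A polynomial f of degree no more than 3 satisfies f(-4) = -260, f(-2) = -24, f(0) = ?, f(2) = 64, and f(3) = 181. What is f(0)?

4

The 4 known points determine the degree-3 polynomial uniquely.
Write f(u) = au^3 + bu^2 + cu + d. Substituting each data point gives a linear system:
  -64a + 16b - 4c + d = -260
  -8a + 4b - 2c + d = -24
  8a + 4b + 2c + d = 64
  27a + 9b + 3c + d = 181
Solving the system yields a = 5, b = 4, c = 2, d = 4.
So f(u) = 5u^3 + 4u^2 + 2u + 4.
Then f(0) = 4.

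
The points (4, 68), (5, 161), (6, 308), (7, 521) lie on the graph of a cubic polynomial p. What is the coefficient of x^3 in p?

2

Write p(x) = ax^3 + bx^2 + cx + d. Substituting each data point gives a linear system:
  64a + 16b + 4c + d = 68
  125a + 25b + 5c + d = 161
  216a + 36b + 6c + d = 308
  343a + 49b + 7c + d = 521
Solving the system yields a = 2, b = -3, c = -2, d = -4.
So p(x) = 2x³ - 3x² - 2x - 4.
The leading coefficient is 2.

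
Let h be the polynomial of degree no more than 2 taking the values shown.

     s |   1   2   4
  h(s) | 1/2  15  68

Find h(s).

Using the Lagrange interpolation formula with nodes 1, 2, 4:
  L_0(s) = (s - 2)(s - 4) / 3
  L_1(s) = (s - 1)(s - 4) / -2
  L_2(s) = (s - 1)(s - 2) / 6
Then h(s) = 1/2·L_0(s) + 15·L_1(s) + 68·L_2(s).
Expanding and collecting terms gives h(s) = 4s^2 + (5/2)s - 6.
Check: h(4) = 68. ✓

h(s) = 4s^2 + (5/2)s - 6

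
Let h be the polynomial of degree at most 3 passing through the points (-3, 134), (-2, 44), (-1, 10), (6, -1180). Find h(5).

Using the Lagrange interpolation formula with nodes -3, -2, -1, 6:
  L_0(t) = (t + 2)(t + 1)(t - 6) / -18
  L_1(t) = (t + 3)(t + 1)(t - 6) / 8
  L_2(t) = (t + 3)(t + 2)(t - 6) / -14
  L_3(t) = (t + 3)(t + 2)(t + 1) / 504
Then h(t) = 134·L_0(t) + 44·L_1(t) + 10·L_2(t) - 1180·L_3(t).
Expanding and collecting terms gives h(t) = -5t^3 - 2t^2 - 5t + 2.
Evaluating at t = 5: h(5) = -698.

-698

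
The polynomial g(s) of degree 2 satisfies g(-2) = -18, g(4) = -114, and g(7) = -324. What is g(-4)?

Using the Lagrange interpolation formula with nodes -2, 4, 7:
  L_0(s) = (s - 4)(s - 7) / 54
  L_1(s) = (s + 2)(s - 7) / -18
  L_2(s) = (s + 2)(s - 4) / 27
Then g(s) = -18·L_0(s) - 114·L_1(s) - 324·L_2(s).
Expanding and collecting terms gives g(s) = -6s^2 - 4s - 2.
Evaluating at s = -4: g(-4) = -82.

-82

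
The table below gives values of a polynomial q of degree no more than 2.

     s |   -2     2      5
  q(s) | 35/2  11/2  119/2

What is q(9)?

Write q(s) = as^2 + bs + c. Substituting each data point gives a linear system:
  4a - 2b + c = 35/2
  4a + 2b + c = 11/2
  25a + 5b + c = 119/2
Solving the system yields a = 3, b = -3, c = -1/2.
So q(s) = 3s^2 - 3s - 1/2.
Then q(9) = 431/2.

431/2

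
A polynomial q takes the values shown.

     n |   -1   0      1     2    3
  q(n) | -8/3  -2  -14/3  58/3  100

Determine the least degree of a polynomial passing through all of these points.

Forward differences of the values at n = -1, 0, 1, 2, 3:
  q  : -8/3  -2  -14/3  58/3  100
  Δ  : 2/3  -8/3  24  242/3
  Δ^2: -10/3  80/3  170/3
  Δ^3: 30  30
  Δ^4: 0
The third differences are constant (30) and nonzero, while all higher differences vanish, so the minimal degree is 3.

3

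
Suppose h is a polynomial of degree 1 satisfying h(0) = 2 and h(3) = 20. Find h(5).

32

Using the Lagrange interpolation formula with nodes 0, 3:
  L_0(t) = (t - 3) / -3
  L_1(t) = t / 3
Then h(t) = 2·L_0(t) + 20·L_1(t).
Expanding and collecting terms gives h(t) = 6t + 2.
Evaluating at t = 5: h(5) = 32.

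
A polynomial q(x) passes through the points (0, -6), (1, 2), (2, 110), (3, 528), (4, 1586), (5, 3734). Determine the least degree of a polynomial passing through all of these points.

4

Forward differences of the values at x = 0, 1, 2, 3, 4, 5:
  q  : -6  2  110  528  1586  3734
  Δ  : 8  108  418  1058  2148
  Δ^2: 100  310  640  1090
  Δ^3: 210  330  450
  Δ^4: 120  120
  Δ^5: 0
The fourth differences are constant (120) and nonzero, while all higher differences vanish, so the minimal degree is 4.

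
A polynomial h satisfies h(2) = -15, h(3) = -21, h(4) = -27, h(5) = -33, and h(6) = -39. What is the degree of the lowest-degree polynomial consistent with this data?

Forward differences of the values at u = 2, 3, 4, 5, 6:
  h  : -15  -21  -27  -33  -39
  Δ  : -6  -6  -6  -6
  Δ^2: 0  0  0
  Δ^3: 0  0
  Δ^4: 0
The first differences are constant (-6) and nonzero, while all higher differences vanish, so the minimal degree is 1.

1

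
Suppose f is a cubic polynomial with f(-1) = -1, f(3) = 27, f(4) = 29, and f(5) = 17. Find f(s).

f(s) = -s^3 + 5s^2 + 4s - 3

Write f(s) = as^3 + bs^2 + cs + d. Substituting each data point gives a linear system:
  -a + b - c + d = -1
  27a + 9b + 3c + d = 27
  64a + 16b + 4c + d = 29
  125a + 25b + 5c + d = 17
Solving the system yields a = -1, b = 5, c = 4, d = -3.
So f(s) = -s³ + 5s² + 4s - 3.
Check: f(5) = 17. ✓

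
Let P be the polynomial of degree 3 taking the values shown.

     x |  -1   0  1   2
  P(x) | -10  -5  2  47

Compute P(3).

Forward differences of the values at x = -1, 0, 1, 2:
  P  : -10  -5  2  47
  Δ  : 5  7  45
  Δ^2: 2  38
  Δ^3: 36
The third differences are constant, confirming degree 3.
Interpolating (Newton forward form) and evaluating at x = 3 gives P(3) = 166.

166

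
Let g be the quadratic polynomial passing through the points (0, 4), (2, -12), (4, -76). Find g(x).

Write g(x) = ax^2 + bx + c. Substituting each data point gives a linear system:
  c = 4
  4a + 2b + c = -12
  16a + 4b + c = -76
Solving the system yields a = -6, b = 4, c = 4.
So g(x) = -6x^2 + 4x + 4.
Check: g(4) = -76. ✓

g(x) = -6x^2 + 4x + 4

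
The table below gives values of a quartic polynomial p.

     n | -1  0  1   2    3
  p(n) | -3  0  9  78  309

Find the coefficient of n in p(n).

Write p(n) = an^4 + bn^3 + cn^2 + dn + e. Substituting each data point gives a linear system:
  a - b + c - d + e = -3
  e = 0
  a + b + c + d + e = 9
  16a + 8b + 4c + 2d + e = 78
  81a + 27b + 9c + 3d + e = 309
Solving the system yields a = 2, b = 5, c = 1, d = 1, e = 0.
So p(n) = 2n⁴ + 5n³ + n² + n.
The coefficient of n is 1.

1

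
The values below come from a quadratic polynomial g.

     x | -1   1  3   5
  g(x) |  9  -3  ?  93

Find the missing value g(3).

25

The 3 known points determine the degree-2 polynomial uniquely.
Write g(x) = ax^2 + bx + c. Substituting each data point gives a linear system:
  a - b + c = 9
  a + b + c = -3
  25a + 5b + c = 93
Solving the system yields a = 5, b = -6, c = -2.
So g(x) = 5x^2 - 6x - 2.
Then g(3) = 25.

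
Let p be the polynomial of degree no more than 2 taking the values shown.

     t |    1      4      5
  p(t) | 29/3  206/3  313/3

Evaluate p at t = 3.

Using the Lagrange interpolation formula with nodes 1, 4, 5:
  L_0(t) = (t - 4)(t - 5) / 12
  L_1(t) = (t - 1)(t - 5) / -3
  L_2(t) = (t - 1)(t - 4) / 4
Then p(t) = 29/3·L_0(t) + 206/3·L_1(t) + 313/3·L_2(t).
Expanding and collecting terms gives p(t) = 4t^2 - (1/3)t + 6.
Evaluating at t = 3: p(3) = 41.

41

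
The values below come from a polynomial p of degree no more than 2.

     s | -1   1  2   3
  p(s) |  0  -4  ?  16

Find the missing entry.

3

The 3 known points determine the degree-2 polynomial uniquely.
Write p(s) = as^2 + bs + c. Substituting each data point gives a linear system:
  a - b + c = 0
  a + b + c = -4
  9a + 3b + c = 16
Solving the system yields a = 3, b = -2, c = -5.
So p(s) = 3s^2 - 2s - 5.
Then p(2) = 3.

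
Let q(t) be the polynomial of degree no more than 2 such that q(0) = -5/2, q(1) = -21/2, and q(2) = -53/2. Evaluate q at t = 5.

Write q(t) = at^2 + bt + c. Substituting each data point gives a linear system:
  c = -5/2
  a + b + c = -21/2
  4a + 2b + c = -53/2
Solving the system yields a = -4, b = -4, c = -5/2.
So q(t) = -4t² - 4t - 5/2.
Then q(5) = -245/2.

-245/2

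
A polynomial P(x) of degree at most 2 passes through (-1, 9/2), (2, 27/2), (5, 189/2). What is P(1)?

5/2

Forward differences of the values at x = -1, 2, 5:
  P  : 9/2  27/2  189/2
  Δ  : 9  81
  Δ^2: 72
The second differences are constant, confirming degree 2.
Interpolating (Newton forward form) and evaluating at x = 1 gives P(1) = 5/2.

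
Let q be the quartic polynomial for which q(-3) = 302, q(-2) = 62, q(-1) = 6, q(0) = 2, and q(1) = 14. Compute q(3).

Forward differences of the values at t = -3, -2, -1, 0, 1:
  q  : 302  62  6  2  14
  Δ  : -240  -56  -4  12
  Δ^2: 184  52  16
  Δ^3: -132  -36
  Δ^4: 96
The fourth differences are constant, confirming degree 4.
Interpolating (Newton forward form) and evaluating at t = 3 gives q(3) = 422.

422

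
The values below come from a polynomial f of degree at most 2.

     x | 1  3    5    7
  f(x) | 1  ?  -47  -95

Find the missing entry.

The 3 known points determine the degree-2 polynomial uniquely.
Write f(x) = ax^2 + bx + c. Substituting each data point gives a linear system:
  a + b + c = 1
  25a + 5b + c = -47
  49a + 7b + c = -95
Solving the system yields a = -2, b = 0, c = 3.
So f(x) = -2x^2 + 3.
Then f(3) = -15.

-15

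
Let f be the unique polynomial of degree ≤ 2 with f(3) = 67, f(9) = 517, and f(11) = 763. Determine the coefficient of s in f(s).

Write f(s) = as^2 + bs + c. Substituting each data point gives a linear system:
  9a + 3b + c = 67
  81a + 9b + c = 517
  121a + 11b + c = 763
Solving the system yields a = 6, b = 3, c = 4.
So f(s) = 6s² + 3s + 4.
The coefficient of s is 3.

3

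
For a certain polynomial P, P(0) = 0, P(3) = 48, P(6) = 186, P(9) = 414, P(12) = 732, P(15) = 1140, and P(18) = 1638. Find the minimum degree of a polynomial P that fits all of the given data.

2

Forward differences of the values at x = 0, 3, 6, 9, 12, 15, 18:
  P  : 0  48  186  414  732  1140  1638
  Δ  : 48  138  228  318  408  498
  Δ^2: 90  90  90  90  90
  Δ^3: 0  0  0  0
  Δ^4: 0  0  0
  Δ^5: 0  0
  Δ^6: 0
The second differences are constant (90) and nonzero, while all higher differences vanish, so the minimal degree is 2.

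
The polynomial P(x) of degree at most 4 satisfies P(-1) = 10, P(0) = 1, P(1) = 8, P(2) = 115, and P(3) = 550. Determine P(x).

Using the Lagrange interpolation formula with nodes -1, 0, 1, 2, 3:
  L_0(x) = x(x - 1)(x - 2)(x - 3) / 24
  L_1(x) = (x + 1)(x - 1)(x - 2)(x - 3) / -6
  L_2(x) = (x + 1)x(x - 2)(x - 3) / 4
  L_3(x) = (x + 1)x(x - 1)(x - 3) / -6
  L_4(x) = (x + 1)x(x - 1)(x - 2) / 24
Then P(x) = 10·L_0(x) + 1·L_1(x) + 8·L_2(x) + 115·L_3(x) + 550·L_4(x).
Expanding and collecting terms gives P(x) = 6x⁴ + 2x³ + 2x² - 3x + 1.
Check: P(0) = 1. ✓

P(x) = 6x^4 + 2x^3 + 2x^2 - 3x + 1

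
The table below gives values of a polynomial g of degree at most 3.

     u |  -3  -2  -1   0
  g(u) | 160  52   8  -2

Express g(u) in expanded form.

g(u) = -5u^3 + 2u^2 - 3u - 2

Write g(u) = au^3 + bu^2 + cu + d. Substituting each data point gives a linear system:
  -27a + 9b - 3c + d = 160
  -8a + 4b - 2c + d = 52
  -a + b - c + d = 8
  d = -2
Solving the system yields a = -5, b = 2, c = -3, d = -2.
So g(u) = -5u³ + 2u² - 3u - 2.
Check: g(0) = -2. ✓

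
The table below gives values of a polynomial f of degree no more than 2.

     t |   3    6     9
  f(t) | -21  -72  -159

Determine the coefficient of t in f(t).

Write f(t) = at^2 + bt + c. Substituting each data point gives a linear system:
  9a + 3b + c = -21
  36a + 6b + c = -72
  81a + 9b + c = -159
Solving the system yields a = -2, b = 1, c = -6.
So f(t) = -2t^2 + t - 6.
The coefficient of t is 1.

1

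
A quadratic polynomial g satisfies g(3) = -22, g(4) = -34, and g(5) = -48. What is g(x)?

g(x) = -x^2 - 5x + 2

Write g(x) = ax^2 + bx + c. Substituting each data point gives a linear system:
  9a + 3b + c = -22
  16a + 4b + c = -34
  25a + 5b + c = -48
Solving the system yields a = -1, b = -5, c = 2.
So g(x) = -x^2 - 5x + 2.
Check: g(5) = -48. ✓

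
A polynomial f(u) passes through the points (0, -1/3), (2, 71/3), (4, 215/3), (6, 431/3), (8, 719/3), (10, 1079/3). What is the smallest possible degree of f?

Forward differences of the values at u = 0, 2, 4, 6, 8, 10:
  f  : -1/3  71/3  215/3  431/3  719/3  1079/3
  Δ  : 24  48  72  96  120
  Δ^2: 24  24  24  24
  Δ^3: 0  0  0
  Δ^4: 0  0
  Δ^5: 0
The second differences are constant (24) and nonzero, while all higher differences vanish, so the minimal degree is 2.

2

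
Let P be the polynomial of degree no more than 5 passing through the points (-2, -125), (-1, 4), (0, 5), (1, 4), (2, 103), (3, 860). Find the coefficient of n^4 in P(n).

Write P(n) = an^5 + bn^4 + cn^3 + dn^2 + en + k. Substituting each data point gives a linear system:
  -32a + 16b - 8c + 4d - 2e + k = -125
  -a + b - c + d - e + k = 4
  k = 5
  a + b + c + d + e + k = 4
  32a + 16b + 8c + 4d + 2e + k = 103
  243a + 81b + 27c + 9d + 3e + k = 860
Solving the system yields a = 4, b = -1, c = -1, d = 0, e = -3, k = 5.
So P(n) = 4n⁵ - n⁴ - n³ - 3n + 5.
The coefficient of n^4 is -1.

-1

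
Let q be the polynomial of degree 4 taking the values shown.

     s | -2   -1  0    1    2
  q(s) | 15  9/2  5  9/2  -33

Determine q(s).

q(s) = -s^4 - 4s^3 + (1/2)s^2 + 4s + 5

Using the Lagrange interpolation formula with nodes -2, -1, 0, 1, 2:
  L_0(s) = (s + 1)s(s - 1)(s - 2) / 24
  L_1(s) = (s + 2)s(s - 1)(s - 2) / -6
  L_2(s) = (s + 2)(s + 1)(s - 1)(s - 2) / 4
  L_3(s) = (s + 2)(s + 1)s(s - 2) / -6
  L_4(s) = (s + 2)(s + 1)s(s - 1) / 24
Then q(s) = 15·L_0(s) + 9/2·L_1(s) + 5·L_2(s) + 9/2·L_3(s) - 33·L_4(s).
Expanding and collecting terms gives q(s) = -s⁴ - 4s³ + (1/2)s² + 4s + 5.
Check: q(-2) = 15. ✓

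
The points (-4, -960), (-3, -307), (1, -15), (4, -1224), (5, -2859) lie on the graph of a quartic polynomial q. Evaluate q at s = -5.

-2349

Using the Lagrange interpolation formula with nodes -4, -3, 1, 4, 5:
  L_0(s) = (s + 3)(s - 1)(s - 4)(s - 5) / 360
  L_1(s) = (s + 4)(s - 1)(s - 4)(s - 5) / -224
  L_2(s) = (s + 4)(s + 3)(s - 4)(s - 5) / 240
  L_3(s) = (s + 4)(s + 3)(s - 1)(s - 5) / -168
  L_4(s) = (s + 4)(s + 3)(s - 1)(s - 4) / 288
Then q(s) = -960·L_0(s) - 307·L_1(s) - 15·L_2(s) - 1224·L_3(s) - 2859·L_4(s).
Expanding and collecting terms gives q(s) = -4s^4 - 2s^3 - 4s^2 - s - 4.
Evaluating at s = -5: q(-5) = -2349.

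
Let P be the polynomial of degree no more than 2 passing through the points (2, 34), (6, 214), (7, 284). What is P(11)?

664

Using the Lagrange interpolation formula with nodes 2, 6, 7:
  L_0(n) = (n - 6)(n - 7) / 20
  L_1(n) = (n - 2)(n - 7) / -4
  L_2(n) = (n - 2)(n - 6) / 5
Then P(n) = 34·L_0(n) + 214·L_1(n) + 284·L_2(n).
Expanding and collecting terms gives P(n) = 5n² + 5n + 4.
Evaluating at n = 11: P(11) = 664.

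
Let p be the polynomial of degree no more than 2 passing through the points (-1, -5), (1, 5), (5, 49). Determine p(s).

Write p(s) = as^2 + bs + c. Substituting each data point gives a linear system:
  a - b + c = -5
  a + b + c = 5
  25a + 5b + c = 49
Solving the system yields a = 1, b = 5, c = -1.
So p(s) = s^2 + 5s - 1.
Check: p(-1) = -5. ✓

p(s) = s^2 + 5s - 1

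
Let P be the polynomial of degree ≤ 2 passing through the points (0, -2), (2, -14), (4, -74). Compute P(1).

-2

Using the Lagrange interpolation formula with nodes 0, 2, 4:
  L_0(x) = (x - 2)(x - 4) / 8
  L_1(x) = x(x - 4) / -4
  L_2(x) = x(x - 2) / 8
Then P(x) = -2·L_0(x) - 14·L_1(x) - 74·L_2(x).
Expanding and collecting terms gives P(x) = -6x^2 + 6x - 2.
Evaluating at x = 1: P(1) = -2.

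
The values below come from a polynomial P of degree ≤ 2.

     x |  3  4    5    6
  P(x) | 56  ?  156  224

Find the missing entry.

On equispaced nodes a degree-2 polynomial has vanishing third forward difference, so
  - P(3) + 3·P(4) - 3·P(5) + P(6) = 0.
Substituting the known values and solving for P(4):
  3·P(4) = 300
  P(4) = 100.

100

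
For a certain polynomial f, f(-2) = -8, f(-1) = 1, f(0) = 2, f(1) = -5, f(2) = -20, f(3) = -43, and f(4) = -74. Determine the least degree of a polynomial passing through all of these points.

Forward differences of the values at s = -2, -1, 0, 1, 2, 3, 4:
  f  : -8  1  2  -5  -20  -43  -74
  Δ  : 9  1  -7  -15  -23  -31
  Δ^2: -8  -8  -8  -8  -8
  Δ^3: 0  0  0  0
  Δ^4: 0  0  0
  Δ^5: 0  0
  Δ^6: 0
The second differences are constant (-8) and nonzero, while all higher differences vanish, so the minimal degree is 2.

2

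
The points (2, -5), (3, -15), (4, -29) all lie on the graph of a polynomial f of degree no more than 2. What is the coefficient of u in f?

0

Write f(u) = au^2 + bu + c. Substituting each data point gives a linear system:
  4a + 2b + c = -5
  9a + 3b + c = -15
  16a + 4b + c = -29
Solving the system yields a = -2, b = 0, c = 3.
So f(u) = -2u² + 3.
The coefficient of u is 0.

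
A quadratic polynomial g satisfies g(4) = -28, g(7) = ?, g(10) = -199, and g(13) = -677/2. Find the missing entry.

-191/2

The 3 known points determine the degree-2 polynomial uniquely.
Write g(u) = au^2 + bu + c. Substituting each data point gives a linear system:
  16a + 4b + c = -28
  100a + 10b + c = -199
  169a + 13b + c = -677/2
Solving the system yields a = -2, b = -1/2, c = 6.
So g(u) = -2u² - (1/2)u + 6.
Then g(7) = -191/2.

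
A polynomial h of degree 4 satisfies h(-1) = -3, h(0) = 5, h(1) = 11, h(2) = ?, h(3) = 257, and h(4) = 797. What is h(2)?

The 5 known points determine the degree-4 polynomial uniquely.
Write h(t) = at^4 + bt^3 + ct^2 + dt + e. Substituting each data point gives a linear system:
  a - b + c - d + e = -3
  e = 5
  a + b + c + d + e = 11
  81a + 27b + 9c + 3d + e = 257
  256a + 64b + 16c + 4d + e = 797
Solving the system yields a = 3, b = 1, c = -4, d = 6, e = 5.
So h(t) = 3t^4 + t^3 - 4t^2 + 6t + 5.
Then h(2) = 57.

57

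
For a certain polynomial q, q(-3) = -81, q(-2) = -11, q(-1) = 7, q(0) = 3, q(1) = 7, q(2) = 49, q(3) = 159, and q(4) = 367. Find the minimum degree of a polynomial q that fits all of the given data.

3

Forward differences of the values at t = -3, -2, -1, 0, 1, 2, 3, 4:
  q  : -81  -11  7  3  7  49  159  367
  Δ  : 70  18  -4  4  42  110  208
  Δ^2: -52  -22  8  38  68  98
  Δ^3: 30  30  30  30  30
  Δ^4: 0  0  0  0
  Δ^5: 0  0  0
  Δ^6: 0  0
  Δ^7: 0
The third differences are constant (30) and nonzero, while all higher differences vanish, so the minimal degree is 3.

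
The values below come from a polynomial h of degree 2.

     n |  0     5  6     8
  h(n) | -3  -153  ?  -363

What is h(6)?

The 3 known points determine the degree-2 polynomial uniquely.
Write h(n) = an^2 + bn + c. Substituting each data point gives a linear system:
  c = -3
  25a + 5b + c = -153
  64a + 8b + c = -363
Solving the system yields a = -5, b = -5, c = -3.
So h(n) = -5n² - 5n - 3.
Then h(6) = -213.

-213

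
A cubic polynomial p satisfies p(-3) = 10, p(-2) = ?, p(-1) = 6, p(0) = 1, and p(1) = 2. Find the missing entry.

The 4 known points determine the degree-3 polynomial uniquely.
Write p(n) = an^3 + bn^2 + cn + d. Substituting each data point gives a linear system:
  -27a + 9b - 3c + d = 10
  -a + b - c + d = 6
  d = 1
  a + b + c + d = 2
Solving the system yields a = 1, b = 3, c = -3, d = 1.
So p(n) = n^3 + 3n^2 - 3n + 1.
Then p(-2) = 11.

11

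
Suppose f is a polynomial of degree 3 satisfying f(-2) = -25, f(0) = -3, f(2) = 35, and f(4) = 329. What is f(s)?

f(s) = 5s^3 + 2s^2 - 5s - 3

Using the Lagrange interpolation formula with nodes -2, 0, 2, 4:
  L_0(s) = s(s - 2)(s - 4) / -48
  L_1(s) = (s + 2)(s - 2)(s - 4) / 16
  L_2(s) = (s + 2)s(s - 4) / -16
  L_3(s) = (s + 2)s(s - 2) / 48
Then f(s) = -25·L_0(s) - 3·L_1(s) + 35·L_2(s) + 329·L_3(s).
Expanding and collecting terms gives f(s) = 5s^3 + 2s^2 - 5s - 3.
Check: f(4) = 329. ✓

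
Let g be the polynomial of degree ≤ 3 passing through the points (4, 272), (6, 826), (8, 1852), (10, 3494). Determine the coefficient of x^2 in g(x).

5

Write g(x) = ax^3 + bx^2 + cx + d. Substituting each data point gives a linear system:
  64a + 16b + 4c + d = 272
  216a + 36b + 6c + d = 826
  512a + 64b + 8c + d = 1852
  1000a + 100b + 10c + d = 3494
Solving the system yields a = 3, b = 5, c = -1, d = 4.
So g(x) = 3x^3 + 5x^2 - x + 4.
The coefficient of x^2 is 5.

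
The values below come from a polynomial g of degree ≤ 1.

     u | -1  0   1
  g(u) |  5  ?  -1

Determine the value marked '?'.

2

On equispaced nodes a degree-1 polynomial has vanishing second forward difference, so
  g(-1) - 2·g(0) + g(1) = 0.
Substituting the known values and solving for g(0):
  -2·g(0) = -4
  g(0) = 2.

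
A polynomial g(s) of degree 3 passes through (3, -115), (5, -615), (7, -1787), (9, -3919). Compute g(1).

1

Write g(s) = as^3 + bs^2 + cs + d. Substituting each data point gives a linear system:
  27a + 9b + 3c + d = -115
  125a + 25b + 5c + d = -615
  343a + 49b + 7c + d = -1787
  729a + 81b + 9c + d = -3919
Solving the system yields a = -6, b = 6, c = -4, d = 5.
So g(s) = -6s^3 + 6s^2 - 4s + 5.
Then g(1) = 1.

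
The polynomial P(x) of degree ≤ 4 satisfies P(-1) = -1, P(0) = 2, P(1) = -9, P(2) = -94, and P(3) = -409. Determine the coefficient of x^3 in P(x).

-2

Write P(x) = ax^4 + bx^3 + cx^2 + dx + e. Substituting each data point gives a linear system:
  a - b + c - d + e = -1
  e = 2
  a + b + c + d + e = -9
  16a + 8b + 4c + 2d + e = -94
  81a + 27b + 9c + 3d + e = -409
Solving the system yields a = -4, b = -2, c = -3, d = -2, e = 2.
So P(x) = -4x^4 - 2x^3 - 3x^2 - 2x + 2.
The coefficient of x^3 is -2.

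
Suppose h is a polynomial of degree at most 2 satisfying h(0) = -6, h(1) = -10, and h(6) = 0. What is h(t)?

Using the Lagrange interpolation formula with nodes 0, 1, 6:
  L_0(t) = (t - 1)(t - 6) / 6
  L_1(t) = t(t - 6) / -5
  L_2(t) = t(t - 1) / 30
Then h(t) = -6·L_0(t) - 10·L_1(t) + 0·L_2(t).
Expanding and collecting terms gives h(t) = t^2 - 5t - 6.
Check: h(1) = -10. ✓

h(t) = t^2 - 5t - 6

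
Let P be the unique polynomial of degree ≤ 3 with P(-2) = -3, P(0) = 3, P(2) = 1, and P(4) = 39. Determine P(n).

P(n) = n^3 - n^2 - 3n + 3

Write P(n) = an^3 + bn^2 + cn + d. Substituting each data point gives a linear system:
  -8a + 4b - 2c + d = -3
  d = 3
  8a + 4b + 2c + d = 1
  64a + 16b + 4c + d = 39
Solving the system yields a = 1, b = -1, c = -3, d = 3.
So P(n) = n³ - n² - 3n + 3.
Check: P(4) = 39. ✓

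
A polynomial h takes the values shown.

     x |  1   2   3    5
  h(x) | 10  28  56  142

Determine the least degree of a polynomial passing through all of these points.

2

Divided differences on the nodes 1, 2, 3, 5:
  order 0: 10  28  56  142
  order 1: 18  28  43
  order 2: 5  5
  order 3: 0
The order-2 divided differences are all 5 (nonzero) and every higher order vanishes, so the data lies on a polynomial of degree exactly 2.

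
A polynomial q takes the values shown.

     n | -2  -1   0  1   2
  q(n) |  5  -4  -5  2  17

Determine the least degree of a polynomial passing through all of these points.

Forward differences of the values at n = -2, -1, 0, 1, 2:
  q  : 5  -4  -5  2  17
  Δ  : -9  -1  7  15
  Δ^2: 8  8  8
  Δ^3: 0  0
  Δ^4: 0
The second differences are constant (8) and nonzero, while all higher differences vanish, so the minimal degree is 2.

2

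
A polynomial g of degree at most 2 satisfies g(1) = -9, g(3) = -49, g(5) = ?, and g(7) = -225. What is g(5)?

-121

On equispaced nodes a degree-2 polynomial has vanishing third forward difference, so
  - g(1) + 3·g(3) - 3·g(5) + g(7) = 0.
Substituting the known values and solving for g(5):
  -3·g(5) = 363
  g(5) = -121.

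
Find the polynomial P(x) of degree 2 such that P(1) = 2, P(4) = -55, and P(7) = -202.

P(x) = -5x^2 + 6x + 1

Write P(x) = ax^2 + bx + c. Substituting each data point gives a linear system:
  a + b + c = 2
  16a + 4b + c = -55
  49a + 7b + c = -202
Solving the system yields a = -5, b = 6, c = 1.
So P(x) = -5x² + 6x + 1.
Check: P(7) = -202. ✓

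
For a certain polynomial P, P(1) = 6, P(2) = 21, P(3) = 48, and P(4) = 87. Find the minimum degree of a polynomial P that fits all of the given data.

2

Forward differences of the values at u = 1, 2, 3, 4:
  P  : 6  21  48  87
  Δ  : 15  27  39
  Δ^2: 12  12
  Δ^3: 0
The second differences are constant (12) and nonzero, while all higher differences vanish, so the minimal degree is 2.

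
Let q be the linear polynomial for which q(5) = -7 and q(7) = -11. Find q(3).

Using the Lagrange interpolation formula with nodes 5, 7:
  L_0(x) = (x - 7) / -2
  L_1(x) = (x - 5) / 2
Then q(x) = -7·L_0(x) - 11·L_1(x).
Expanding and collecting terms gives q(x) = -2x + 3.
Evaluating at x = 3: q(3) = -3.

-3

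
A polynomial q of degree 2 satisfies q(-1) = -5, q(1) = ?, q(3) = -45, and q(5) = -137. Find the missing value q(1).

-1

The 3 known points determine the degree-2 polynomial uniquely.
Write q(t) = at^2 + bt + c. Substituting each data point gives a linear system:
  a - b + c = -5
  9a + 3b + c = -45
  25a + 5b + c = -137
Solving the system yields a = -6, b = 2, c = 3.
So q(t) = -6t² + 2t + 3.
Then q(1) = -1.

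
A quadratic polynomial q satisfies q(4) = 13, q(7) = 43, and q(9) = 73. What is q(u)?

q(u) = u^2 - u + 1

Write q(u) = au^2 + bu + c. Substituting each data point gives a linear system:
  16a + 4b + c = 13
  49a + 7b + c = 43
  81a + 9b + c = 73
Solving the system yields a = 1, b = -1, c = 1.
So q(u) = u² - u + 1.
Check: q(4) = 13. ✓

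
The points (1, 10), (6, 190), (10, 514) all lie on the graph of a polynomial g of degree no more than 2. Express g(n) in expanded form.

Using the Lagrange interpolation formula with nodes 1, 6, 10:
  L_0(n) = (n - 6)(n - 10) / 45
  L_1(n) = (n - 1)(n - 10) / -20
  L_2(n) = (n - 1)(n - 6) / 36
Then g(n) = 10·L_0(n) + 190·L_1(n) + 514·L_2(n).
Expanding and collecting terms gives g(n) = 5n² + n + 4.
Check: g(10) = 514. ✓

g(n) = 5n^2 + n + 4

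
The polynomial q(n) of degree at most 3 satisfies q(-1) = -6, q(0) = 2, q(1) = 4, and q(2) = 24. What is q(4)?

214

Write q(n) = an^3 + bn^2 + cn + d. Substituting each data point gives a linear system:
  -a + b - c + d = -6
  d = 2
  a + b + c + d = 4
  8a + 4b + 2c + d = 24
Solving the system yields a = 4, b = -3, c = 1, d = 2.
So q(n) = 4n³ - 3n² + n + 2.
Then q(4) = 214.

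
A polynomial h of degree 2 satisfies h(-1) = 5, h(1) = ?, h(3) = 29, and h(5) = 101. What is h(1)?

On equispaced nodes a degree-2 polynomial has vanishing third forward difference, so
  - h(-1) + 3·h(1) - 3·h(3) + h(5) = 0.
Substituting the known values and solving for h(1):
  3·h(1) = -9
  h(1) = -3.

-3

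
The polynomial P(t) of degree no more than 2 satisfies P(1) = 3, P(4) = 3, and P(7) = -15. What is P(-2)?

-15

Forward differences of the values at t = 1, 4, 7:
  P  : 3  3  -15
  Δ  : 0  -18
  Δ^2: -18
The second differences are constant, confirming degree 2.
Interpolating (Newton forward form) and evaluating at t = -2 gives P(-2) = -15.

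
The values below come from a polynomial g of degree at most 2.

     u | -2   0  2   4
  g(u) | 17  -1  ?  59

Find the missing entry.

13

On equispaced nodes a degree-2 polynomial has vanishing third forward difference, so
  - g(-2) + 3·g(0) - 3·g(2) + g(4) = 0.
Substituting the known values and solving for g(2):
  -3·g(2) = -39
  g(2) = 13.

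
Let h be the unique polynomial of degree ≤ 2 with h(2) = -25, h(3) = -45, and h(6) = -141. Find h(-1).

Write h(x) = ax^2 + bx + c. Substituting each data point gives a linear system:
  4a + 2b + c = -25
  9a + 3b + c = -45
  36a + 6b + c = -141
Solving the system yields a = -3, b = -5, c = -3.
So h(x) = -3x^2 - 5x - 3.
Then h(-1) = -1.

-1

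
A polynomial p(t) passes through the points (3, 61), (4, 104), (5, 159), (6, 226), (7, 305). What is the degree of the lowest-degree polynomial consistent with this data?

Forward differences of the values at t = 3, 4, 5, 6, 7:
  p  : 61  104  159  226  305
  Δ  : 43  55  67  79
  Δ^2: 12  12  12
  Δ^3: 0  0
  Δ^4: 0
The second differences are constant (12) and nonzero, while all higher differences vanish, so the minimal degree is 2.

2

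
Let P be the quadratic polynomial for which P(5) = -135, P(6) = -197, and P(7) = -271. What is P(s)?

Using the Lagrange interpolation formula with nodes 5, 6, 7:
  L_0(s) = (s - 6)(s - 7) / 2
  L_1(s) = (s - 5)(s - 7) / -1
  L_2(s) = (s - 5)(s - 6) / 2
Then P(s) = -135·L_0(s) - 197·L_1(s) - 271·L_2(s).
Expanding and collecting terms gives P(s) = -6s^2 + 4s - 5.
Check: P(5) = -135. ✓

P(s) = -6s^2 + 4s - 5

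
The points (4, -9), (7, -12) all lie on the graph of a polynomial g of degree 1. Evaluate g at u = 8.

-13

Write g(u) = au + b. Substituting each data point gives a linear system:
  4a + b = -9
  7a + b = -12
Solving the system yields a = -1, b = -5.
So g(u) = -u - 5.
Then g(8) = -13.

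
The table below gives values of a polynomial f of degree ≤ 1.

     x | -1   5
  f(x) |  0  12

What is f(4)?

Write f(x) = ax + b. Substituting each data point gives a linear system:
  -a + b = 0
  5a + b = 12
Solving the system yields a = 2, b = 2.
So f(x) = 2x + 2.
Then f(4) = 10.

10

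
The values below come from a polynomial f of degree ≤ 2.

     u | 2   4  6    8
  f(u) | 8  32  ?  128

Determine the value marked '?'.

The 3 known points determine the degree-2 polynomial uniquely.
Write f(u) = au^2 + bu + c. Substituting each data point gives a linear system:
  4a + 2b + c = 8
  16a + 4b + c = 32
  64a + 8b + c = 128
Solving the system yields a = 2, b = 0, c = 0.
So f(u) = 2u².
Then f(6) = 72.

72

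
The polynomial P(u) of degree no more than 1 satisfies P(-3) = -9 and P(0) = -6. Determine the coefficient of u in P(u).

1

Write P(u) = au + b. Substituting each data point gives a linear system:
  -3a + b = -9
  b = -6
Solving the system yields a = 1, b = -6.
So P(u) = u - 6.
The leading coefficient is 1.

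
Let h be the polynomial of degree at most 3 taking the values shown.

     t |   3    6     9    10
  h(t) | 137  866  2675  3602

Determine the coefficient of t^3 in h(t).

Write h(t) = at^3 + bt^2 + ct + d. Substituting each data point gives a linear system:
  27a + 9b + 3c + d = 137
  216a + 36b + 6c + d = 866
  729a + 81b + 9c + d = 2675
  1000a + 100b + 10c + d = 3602
Solving the system yields a = 3, b = 6, c = 0, d = 2.
So h(t) = 3t^3 + 6t^2 + 2.
The leading coefficient is 3.

3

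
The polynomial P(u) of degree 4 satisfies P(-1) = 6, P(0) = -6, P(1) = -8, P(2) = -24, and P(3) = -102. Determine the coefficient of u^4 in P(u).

Write P(u) = au^4 + bu^3 + cu^2 + du + e. Substituting each data point gives a linear system:
  a - b + c - d + e = 6
  e = -6
  a + b + c + d + e = -8
  16a + 8b + 4c + 2d + e = -24
  81a + 27b + 9c + 3d + e = -102
Solving the system yields a = -1, b = -2, c = 6, d = -5, e = -6.
So P(u) = -u⁴ - 2u³ + 6u² - 5u - 6.
The leading coefficient is -1.

-1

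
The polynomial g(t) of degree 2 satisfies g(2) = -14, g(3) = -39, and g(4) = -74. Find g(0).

Using the Lagrange interpolation formula with nodes 2, 3, 4:
  L_0(t) = (t - 3)(t - 4) / 2
  L_1(t) = (t - 2)(t - 4) / -1
  L_2(t) = (t - 2)(t - 3) / 2
Then g(t) = -14·L_0(t) - 39·L_1(t) - 74·L_2(t).
Expanding and collecting terms gives g(t) = -5t² + 6.
Evaluating at t = 0: g(0) = 6.

6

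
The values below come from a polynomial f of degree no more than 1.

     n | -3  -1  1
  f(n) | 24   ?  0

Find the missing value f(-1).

12

The 2 known points determine the degree-1 polynomial uniquely.
Write f(n) = an + b. Substituting each data point gives a linear system:
  -3a + b = 24
  a + b = 0
Solving the system yields a = -6, b = 6.
So f(n) = -6n + 6.
Then f(-1) = 12.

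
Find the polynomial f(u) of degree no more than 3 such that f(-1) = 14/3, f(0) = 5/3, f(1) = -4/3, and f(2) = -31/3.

f(u) = -u^3 - 2u + 5/3

Using the Lagrange interpolation formula with nodes -1, 0, 1, 2:
  L_0(u) = u(u - 1)(u - 2) / -6
  L_1(u) = (u + 1)(u - 1)(u - 2) / 2
  L_2(u) = (u + 1)u(u - 2) / -2
  L_3(u) = (u + 1)u(u - 1) / 6
Then f(u) = 14/3·L_0(u) + 5/3·L_1(u) - 4/3·L_2(u) - 31/3·L_3(u).
Expanding and collecting terms gives f(u) = -u^3 - 2u + 5/3.
Check: f(1) = -4/3. ✓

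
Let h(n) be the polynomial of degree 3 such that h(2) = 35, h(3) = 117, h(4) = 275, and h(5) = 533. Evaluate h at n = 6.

Forward differences of the values at n = 2, 3, 4, 5:
  h  : 35  117  275  533
  Δ  : 82  158  258
  Δ^2: 76  100
  Δ^3: 24
The third differences are constant, confirming degree 3.
Interpolating (Newton forward form) and evaluating at n = 6 gives h(6) = 915.

915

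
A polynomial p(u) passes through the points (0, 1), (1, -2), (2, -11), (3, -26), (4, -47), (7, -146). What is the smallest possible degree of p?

2

Divided differences on the nodes 0, 1, 2, 3, 4, 7:
  order 0: 1  -2  -11  -26  -47  -146
  order 1: -3  -9  -15  -21  -33
  order 2: -3  -3  -3  -3
  order 3: 0  0  0
  order 4: 0  0
  order 5: 0
The order-2 divided differences are all -3 (nonzero) and every higher order vanishes, so the data lies on a polynomial of degree exactly 2.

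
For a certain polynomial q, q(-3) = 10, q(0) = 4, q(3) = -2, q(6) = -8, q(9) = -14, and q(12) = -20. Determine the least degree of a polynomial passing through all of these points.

Forward differences of the values at u = -3, 0, 3, 6, 9, 12:
  q  : 10  4  -2  -8  -14  -20
  Δ  : -6  -6  -6  -6  -6
  Δ^2: 0  0  0  0
  Δ^3: 0  0  0
  Δ^4: 0  0
  Δ^5: 0
The first differences are constant (-6) and nonzero, while all higher differences vanish, so the minimal degree is 1.

1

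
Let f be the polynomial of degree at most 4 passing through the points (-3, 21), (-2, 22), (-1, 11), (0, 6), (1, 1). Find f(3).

-153

Write f(t) = at^4 + bt^3 + ct^2 + dt + e. Substituting each data point gives a linear system:
  81a - 27b + 9c - 3d + e = 21
  16a - 8b + 4c - 2d + e = 22
  a - b + c - d + e = 11
  e = 6
  a + b + c + d + e = 1
Solving the system yields a = -1, b = -3, c = 1, d = -2, e = 6.
So f(t) = -t^4 - 3t^3 + t^2 - 2t + 6.
Then f(3) = -153.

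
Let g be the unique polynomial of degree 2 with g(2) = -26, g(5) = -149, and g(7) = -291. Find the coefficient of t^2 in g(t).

-6

Write g(t) = at^2 + bt + c. Substituting each data point gives a linear system:
  4a + 2b + c = -26
  25a + 5b + c = -149
  49a + 7b + c = -291
Solving the system yields a = -6, b = 1, c = -4.
So g(t) = -6t² + t - 4.
The leading coefficient is -6.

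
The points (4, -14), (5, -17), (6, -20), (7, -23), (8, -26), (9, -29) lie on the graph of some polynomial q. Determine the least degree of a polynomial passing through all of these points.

Forward differences of the values at n = 4, 5, 6, 7, 8, 9:
  q  : -14  -17  -20  -23  -26  -29
  Δ  : -3  -3  -3  -3  -3
  Δ^2: 0  0  0  0
  Δ^3: 0  0  0
  Δ^4: 0  0
  Δ^5: 0
The first differences are constant (-3) and nonzero, while all higher differences vanish, so the minimal degree is 1.

1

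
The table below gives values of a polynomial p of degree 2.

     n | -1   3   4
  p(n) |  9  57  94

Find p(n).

Write p(n) = an^2 + bn + c. Substituting each data point gives a linear system:
  a - b + c = 9
  9a + 3b + c = 57
  16a + 4b + c = 94
Solving the system yields a = 5, b = 2, c = 6.
So p(n) = 5n^2 + 2n + 6.
Check: p(-1) = 9. ✓

p(n) = 5n^2 + 2n + 6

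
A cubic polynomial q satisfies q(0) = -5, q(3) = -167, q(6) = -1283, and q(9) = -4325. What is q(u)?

q(u) = -6u^3 + u^2 - 3u - 5

Using the Lagrange interpolation formula with nodes 0, 3, 6, 9:
  L_0(u) = (u - 3)(u - 6)(u - 9) / -162
  L_1(u) = u(u - 6)(u - 9) / 54
  L_2(u) = u(u - 3)(u - 9) / -54
  L_3(u) = u(u - 3)(u - 6) / 162
Then q(u) = -5·L_0(u) - 167·L_1(u) - 1283·L_2(u) - 4325·L_3(u).
Expanding and collecting terms gives q(u) = -6u^3 + u^2 - 3u - 5.
Check: q(6) = -1283. ✓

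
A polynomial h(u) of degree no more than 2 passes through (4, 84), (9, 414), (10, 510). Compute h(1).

Using the Lagrange interpolation formula with nodes 4, 9, 10:
  L_0(u) = (u - 9)(u - 10) / 30
  L_1(u) = (u - 4)(u - 10) / -5
  L_2(u) = (u - 4)(u - 9) / 6
Then h(u) = 84·L_0(u) + 414·L_1(u) + 510·L_2(u).
Expanding and collecting terms gives h(u) = 5u² + u.
Evaluating at u = 1: h(1) = 6.

6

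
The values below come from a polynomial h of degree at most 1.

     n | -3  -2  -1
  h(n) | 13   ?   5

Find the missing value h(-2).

The 2 known points determine the degree-1 polynomial uniquely.
Write h(n) = an + b. Substituting each data point gives a linear system:
  -3a + b = 13
  -a + b = 5
Solving the system yields a = -4, b = 1.
So h(n) = -4n + 1.
Then h(-2) = 9.

9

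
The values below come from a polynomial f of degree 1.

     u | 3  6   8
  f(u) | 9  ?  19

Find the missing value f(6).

The 2 known points determine the degree-1 polynomial uniquely.
Write f(u) = au + b. Substituting each data point gives a linear system:
  3a + b = 9
  8a + b = 19
Solving the system yields a = 2, b = 3.
So f(u) = 2u + 3.
Then f(6) = 15.

15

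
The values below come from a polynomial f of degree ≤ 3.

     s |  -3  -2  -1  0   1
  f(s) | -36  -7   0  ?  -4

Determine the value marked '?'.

The 4 known points determine the degree-3 polynomial uniquely.
Write f(s) = as^3 + bs^2 + cs + d. Substituting each data point gives a linear system:
  -27a + 9b - 3c + d = -36
  -8a + 4b - 2c + d = -7
  -a + b - c + d = 0
  a + b + c + d = -4
Solving the system yields a = 2, b = 1, c = -4, d = -3.
So f(s) = 2s^3 + s^2 - 4s - 3.
Then f(0) = -3.

-3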